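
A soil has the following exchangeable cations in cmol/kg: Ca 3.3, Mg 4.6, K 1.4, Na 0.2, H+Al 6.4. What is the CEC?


Step 1: CEC = Ca + Mg + K + Na + (H+Al)
Step 2: CEC = 3.3 + 4.6 + 1.4 + 0.2 + 6.4
Step 3: CEC = 15.9 cmol/kg

15.9


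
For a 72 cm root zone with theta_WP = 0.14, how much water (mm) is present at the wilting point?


Step 1: Water (mm) = theta_WP * depth * 10
Step 2: Water = 0.14 * 72 * 10
Step 3: Water = 100.8 mm

100.8


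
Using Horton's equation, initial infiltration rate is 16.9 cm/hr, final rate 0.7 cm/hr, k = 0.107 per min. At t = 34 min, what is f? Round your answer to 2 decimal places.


Step 1: f = fc + (f0 - fc) * exp(-k * t)
Step 2: exp(-0.107 * 34) = 0.026305
Step 3: f = 0.7 + (16.9 - 0.7) * 0.026305
Step 4: f = 0.7 + 16.2 * 0.026305
Step 5: f = 1.13 cm/hr

1.13


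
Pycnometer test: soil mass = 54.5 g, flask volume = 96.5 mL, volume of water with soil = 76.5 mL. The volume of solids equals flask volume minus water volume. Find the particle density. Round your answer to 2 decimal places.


Step 1: Volume of solids = flask volume - water volume with soil
Step 2: V_solids = 96.5 - 76.5 = 20.0 mL
Step 3: Particle density = mass / V_solids = 54.5 / 20.0 = 2.73 g/cm^3

2.73


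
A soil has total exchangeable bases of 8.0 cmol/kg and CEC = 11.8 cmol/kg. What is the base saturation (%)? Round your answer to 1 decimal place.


Step 1: BS = 100 * (sum of bases) / CEC
Step 2: BS = 100 * 8.0 / 11.8
Step 3: BS = 67.8%

67.8


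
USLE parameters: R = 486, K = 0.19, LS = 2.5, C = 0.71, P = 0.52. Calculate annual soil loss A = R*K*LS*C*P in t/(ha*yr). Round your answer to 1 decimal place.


Step 1: A = R * K * LS * C * P
Step 2: R * K = 486 * 0.19 = 92.34
Step 3: (R*K) * LS = 92.34 * 2.5 = 230.85
Step 4: * C * P = 230.85 * 0.71 * 0.52 = 85.2
Step 5: A = 85.2 t/(ha*yr)

85.2


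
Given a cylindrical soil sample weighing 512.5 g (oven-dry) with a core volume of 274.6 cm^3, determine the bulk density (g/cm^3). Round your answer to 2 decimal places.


Step 1: Identify the formula: BD = dry mass / volume
Step 2: Substitute values: BD = 512.5 / 274.6
Step 3: BD = 1.87 g/cm^3

1.87


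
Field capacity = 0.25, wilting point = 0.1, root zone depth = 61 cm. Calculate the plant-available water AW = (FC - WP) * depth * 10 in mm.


Step 1: Available water = (FC - WP) * depth * 10
Step 2: AW = (0.25 - 0.1) * 61 * 10
Step 3: AW = 0.15 * 61 * 10
Step 4: AW = 91.5 mm

91.5


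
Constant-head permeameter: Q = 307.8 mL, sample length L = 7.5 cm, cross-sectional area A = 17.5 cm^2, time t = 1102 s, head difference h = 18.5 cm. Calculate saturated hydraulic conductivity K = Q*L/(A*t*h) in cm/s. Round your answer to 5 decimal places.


Step 1: K = Q * L / (A * t * h)
Step 2: Numerator = 307.8 * 7.5 = 2308.5
Step 3: Denominator = 17.5 * 1102 * 18.5 = 356772.5
Step 4: K = 2308.5 / 356772.5 = 0.00647 cm/s

0.00647


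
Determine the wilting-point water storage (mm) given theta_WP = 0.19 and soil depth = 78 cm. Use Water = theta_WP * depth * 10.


Step 1: Water (mm) = theta_WP * depth * 10
Step 2: Water = 0.19 * 78 * 10
Step 3: Water = 148.2 mm

148.2


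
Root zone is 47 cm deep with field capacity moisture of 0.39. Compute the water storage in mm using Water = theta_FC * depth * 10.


Step 1: Water (mm) = theta_FC * depth (cm) * 10
Step 2: Water = 0.39 * 47 * 10
Step 3: Water = 183.3 mm

183.3


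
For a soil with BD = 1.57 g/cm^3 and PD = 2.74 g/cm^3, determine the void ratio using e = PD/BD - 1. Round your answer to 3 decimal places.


Step 1: e = PD / BD - 1
Step 2: e = 2.74 / 1.57 - 1
Step 3: e = 1.74522 - 1
Step 4: e = 0.745

0.745


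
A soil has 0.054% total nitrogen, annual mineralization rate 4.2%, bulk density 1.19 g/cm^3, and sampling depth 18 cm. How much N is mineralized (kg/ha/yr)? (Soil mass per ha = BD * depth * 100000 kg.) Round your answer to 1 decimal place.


Step 1: Soil mass per ha = BD * depth * 100000 = 1.19 * 18 * 100000 = 2142000 kg
Step 2: Total N pool = soil mass * N%/100 = 2142000 * 0.054/100 = 1156.68 kg/ha
Step 3: N mineralized = N pool * rate%/100 = 1156.68 * 4.2/100 = 48.6 kg/ha/yr

48.6


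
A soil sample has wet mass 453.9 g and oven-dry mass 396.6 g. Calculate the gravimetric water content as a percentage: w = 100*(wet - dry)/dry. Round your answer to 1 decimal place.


Step 1: Water mass = wet - dry = 453.9 - 396.6 = 57.3 g
Step 2: w = 100 * water mass / dry mass
Step 3: w = 100 * 57.3 / 396.6 = 14.4%

14.4


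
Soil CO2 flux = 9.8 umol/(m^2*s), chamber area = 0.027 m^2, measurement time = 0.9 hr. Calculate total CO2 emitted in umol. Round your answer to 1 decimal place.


Step 1: Convert time to seconds: 0.9 hr * 3600 = 3240.0 s
Step 2: Total = flux * area * time_s
Step 3: Total = 9.8 * 0.027 * 3240.0
Step 4: Total = 857.3 umol

857.3


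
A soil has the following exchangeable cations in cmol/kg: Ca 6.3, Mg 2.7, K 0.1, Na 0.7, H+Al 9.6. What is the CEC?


Step 1: CEC = Ca + Mg + K + Na + (H+Al)
Step 2: CEC = 6.3 + 2.7 + 0.1 + 0.7 + 9.6
Step 3: CEC = 19.4 cmol/kg

19.4


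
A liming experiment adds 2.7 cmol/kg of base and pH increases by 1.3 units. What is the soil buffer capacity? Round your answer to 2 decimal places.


Step 1: BC = change in base / change in pH
Step 2: BC = 2.7 / 1.3
Step 3: BC = 2.08 cmol/(kg*pH unit)

2.08


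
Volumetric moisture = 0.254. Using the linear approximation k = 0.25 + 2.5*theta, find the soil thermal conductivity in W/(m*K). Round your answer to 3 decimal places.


Step 1: k = 0.25 + 2.5 * theta
Step 2: k = 0.25 + 2.5 * 0.254
Step 3: k = 0.25 + 0.635
Step 4: k = 0.885 W/(m*K)

0.885


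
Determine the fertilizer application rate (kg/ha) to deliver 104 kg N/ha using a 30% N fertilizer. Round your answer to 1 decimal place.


Step 1: Fertilizer rate = target N / (N content / 100)
Step 2: Rate = 104 / (30 / 100)
Step 3: Rate = 104 / 0.3
Step 4: Rate = 346.7 kg/ha

346.7


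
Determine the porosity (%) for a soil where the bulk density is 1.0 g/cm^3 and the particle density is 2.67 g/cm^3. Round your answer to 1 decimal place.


Step 1: Formula: n = 100 * (1 - BD / PD)
Step 2: n = 100 * (1 - 1.0 / 2.67)
Step 3: n = 100 * (1 - 0.37453)
Step 4: n = 62.5%

62.5


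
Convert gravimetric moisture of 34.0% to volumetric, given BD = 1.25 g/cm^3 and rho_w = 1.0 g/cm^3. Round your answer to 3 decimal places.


Step 1: theta = (w / 100) * BD / rho_w
Step 2: theta = (34.0 / 100) * 1.25 / 1.0
Step 3: theta = 0.34 * 1.25
Step 4: theta = 0.425

0.425


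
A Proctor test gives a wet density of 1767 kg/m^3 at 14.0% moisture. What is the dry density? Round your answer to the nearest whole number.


Step 1: Dry density = wet density / (1 + w/100)
Step 2: Dry density = 1767 / (1 + 14.0/100)
Step 3: Dry density = 1767 / 1.14
Step 4: Dry density = 1550 kg/m^3

1550


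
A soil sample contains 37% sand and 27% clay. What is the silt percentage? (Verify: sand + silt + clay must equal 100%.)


Step 1: sand + silt + clay = 100%
Step 2: silt = 100 - sand - clay
Step 3: silt = 100 - 37 - 27
Step 4: silt = 36%

36


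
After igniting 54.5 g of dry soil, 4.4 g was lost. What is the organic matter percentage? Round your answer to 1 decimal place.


Step 1: OM% = 100 * LOI / sample mass
Step 2: OM = 100 * 4.4 / 54.5
Step 3: OM = 8.1%

8.1


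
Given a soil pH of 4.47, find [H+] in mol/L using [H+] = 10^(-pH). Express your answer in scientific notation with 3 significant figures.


Step 1: [H+] = 10^(-pH)
Step 2: [H+] = 10^(-4.47)
Step 3: [H+] = 3.39e-05 mol/L

3.39e-05


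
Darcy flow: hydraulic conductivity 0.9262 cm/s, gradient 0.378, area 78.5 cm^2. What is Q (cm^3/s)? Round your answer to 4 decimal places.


Step 1: Apply Darcy's law: Q = K * i * A
Step 2: Q = 0.9262 * 0.378 * 78.5
Step 3: Q = 27.4831 cm^3/s

27.4831


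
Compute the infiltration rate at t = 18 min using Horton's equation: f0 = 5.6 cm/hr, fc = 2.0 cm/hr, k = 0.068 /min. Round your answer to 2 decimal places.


Step 1: f = fc + (f0 - fc) * exp(-k * t)
Step 2: exp(-0.068 * 18) = 0.294052
Step 3: f = 2.0 + (5.6 - 2.0) * 0.294052
Step 4: f = 2.0 + 3.6 * 0.294052
Step 5: f = 3.06 cm/hr

3.06


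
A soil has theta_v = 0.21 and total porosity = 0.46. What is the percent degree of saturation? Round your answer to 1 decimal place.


Step 1: S = 100 * theta_v / n
Step 2: S = 100 * 0.21 / 0.46
Step 3: S = 45.7%

45.7


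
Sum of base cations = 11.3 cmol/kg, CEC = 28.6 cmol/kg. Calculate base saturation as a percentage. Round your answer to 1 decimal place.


Step 1: BS = 100 * (sum of bases) / CEC
Step 2: BS = 100 * 11.3 / 28.6
Step 3: BS = 39.5%

39.5


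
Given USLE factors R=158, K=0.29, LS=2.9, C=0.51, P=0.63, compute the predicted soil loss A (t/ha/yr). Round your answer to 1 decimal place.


Step 1: A = R * K * LS * C * P
Step 2: R * K = 158 * 0.29 = 45.82
Step 3: (R*K) * LS = 45.82 * 2.9 = 132.878
Step 4: * C * P = 132.878 * 0.51 * 0.63 = 42.7
Step 5: A = 42.7 t/(ha*yr)

42.7


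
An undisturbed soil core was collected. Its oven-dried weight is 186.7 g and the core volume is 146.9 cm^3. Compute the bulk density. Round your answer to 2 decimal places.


Step 1: Identify the formula: BD = dry mass / volume
Step 2: Substitute values: BD = 186.7 / 146.9
Step 3: BD = 1.27 g/cm^3

1.27


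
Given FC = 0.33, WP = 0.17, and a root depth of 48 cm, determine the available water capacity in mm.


Step 1: Available water = (FC - WP) * depth * 10
Step 2: AW = (0.33 - 0.17) * 48 * 10
Step 3: AW = 0.16 * 48 * 10
Step 4: AW = 76.8 mm

76.8


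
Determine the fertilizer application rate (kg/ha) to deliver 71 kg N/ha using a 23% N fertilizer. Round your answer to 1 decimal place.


Step 1: Fertilizer rate = target N / (N content / 100)
Step 2: Rate = 71 / (23 / 100)
Step 3: Rate = 71 / 0.23
Step 4: Rate = 308.7 kg/ha

308.7


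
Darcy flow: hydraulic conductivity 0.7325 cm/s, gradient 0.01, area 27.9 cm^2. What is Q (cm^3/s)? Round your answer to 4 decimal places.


Step 1: Apply Darcy's law: Q = K * i * A
Step 2: Q = 0.7325 * 0.01 * 27.9
Step 3: Q = 0.2044 cm^3/s

0.2044


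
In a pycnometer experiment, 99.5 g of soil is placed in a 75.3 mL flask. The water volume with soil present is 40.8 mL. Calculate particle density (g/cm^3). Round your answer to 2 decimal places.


Step 1: Volume of solids = flask volume - water volume with soil
Step 2: V_solids = 75.3 - 40.8 = 34.5 mL
Step 3: Particle density = mass / V_solids = 99.5 / 34.5 = 2.88 g/cm^3

2.88


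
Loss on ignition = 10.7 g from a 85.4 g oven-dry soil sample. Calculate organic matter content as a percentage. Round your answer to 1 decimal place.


Step 1: OM% = 100 * LOI / sample mass
Step 2: OM = 100 * 10.7 / 85.4
Step 3: OM = 12.5%

12.5


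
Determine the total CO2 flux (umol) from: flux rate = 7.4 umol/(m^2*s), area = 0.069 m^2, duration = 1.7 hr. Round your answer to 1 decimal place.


Step 1: Convert time to seconds: 1.7 hr * 3600 = 6120.0 s
Step 2: Total = flux * area * time_s
Step 3: Total = 7.4 * 0.069 * 6120.0
Step 4: Total = 3124.9 umol

3124.9


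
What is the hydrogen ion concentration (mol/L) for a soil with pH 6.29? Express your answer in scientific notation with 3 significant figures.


Step 1: [H+] = 10^(-pH)
Step 2: [H+] = 10^(-6.29)
Step 3: [H+] = 5.13e-07 mol/L

5.13e-07


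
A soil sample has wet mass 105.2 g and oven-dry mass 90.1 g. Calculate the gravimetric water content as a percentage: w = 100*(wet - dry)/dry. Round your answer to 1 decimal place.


Step 1: Water mass = wet - dry = 105.2 - 90.1 = 15.1 g
Step 2: w = 100 * water mass / dry mass
Step 3: w = 100 * 15.1 / 90.1 = 16.8%

16.8


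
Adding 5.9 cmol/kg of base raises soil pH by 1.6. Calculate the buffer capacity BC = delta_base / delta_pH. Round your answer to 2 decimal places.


Step 1: BC = change in base / change in pH
Step 2: BC = 5.9 / 1.6
Step 3: BC = 3.69 cmol/(kg*pH unit)

3.69


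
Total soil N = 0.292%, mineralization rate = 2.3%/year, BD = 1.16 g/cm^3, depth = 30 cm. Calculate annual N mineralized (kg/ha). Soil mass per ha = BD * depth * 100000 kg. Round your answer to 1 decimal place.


Step 1: Soil mass per ha = BD * depth * 100000 = 1.16 * 30 * 100000 = 3480000 kg
Step 2: Total N pool = soil mass * N%/100 = 3480000 * 0.292/100 = 10161.6 kg/ha
Step 3: N mineralized = N pool * rate%/100 = 10161.6 * 2.3/100 = 233.7 kg/ha/yr

233.7


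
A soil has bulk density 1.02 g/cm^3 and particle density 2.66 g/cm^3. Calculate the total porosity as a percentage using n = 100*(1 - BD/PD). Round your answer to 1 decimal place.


Step 1: Formula: n = 100 * (1 - BD / PD)
Step 2: n = 100 * (1 - 1.02 / 2.66)
Step 3: n = 100 * (1 - 0.38346)
Step 4: n = 61.7%

61.7


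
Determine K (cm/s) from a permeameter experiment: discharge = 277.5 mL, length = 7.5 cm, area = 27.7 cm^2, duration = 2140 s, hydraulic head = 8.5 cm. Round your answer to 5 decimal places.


Step 1: K = Q * L / (A * t * h)
Step 2: Numerator = 277.5 * 7.5 = 2081.25
Step 3: Denominator = 27.7 * 2140 * 8.5 = 503863.0
Step 4: K = 2081.25 / 503863.0 = 0.00413 cm/s

0.00413


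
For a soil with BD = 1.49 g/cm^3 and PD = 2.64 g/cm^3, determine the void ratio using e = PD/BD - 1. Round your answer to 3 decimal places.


Step 1: e = PD / BD - 1
Step 2: e = 2.64 / 1.49 - 1
Step 3: e = 1.77181 - 1
Step 4: e = 0.772

0.772


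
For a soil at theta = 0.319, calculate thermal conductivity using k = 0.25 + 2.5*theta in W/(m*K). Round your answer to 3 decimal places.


Step 1: k = 0.25 + 2.5 * theta
Step 2: k = 0.25 + 2.5 * 0.319
Step 3: k = 0.25 + 0.798
Step 4: k = 1.048 W/(m*K)

1.048


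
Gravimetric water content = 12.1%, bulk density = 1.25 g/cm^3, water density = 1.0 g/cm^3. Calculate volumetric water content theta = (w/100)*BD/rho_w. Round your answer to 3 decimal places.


Step 1: theta = (w / 100) * BD / rho_w
Step 2: theta = (12.1 / 100) * 1.25 / 1.0
Step 3: theta = 0.121 * 1.25
Step 4: theta = 0.151

0.151


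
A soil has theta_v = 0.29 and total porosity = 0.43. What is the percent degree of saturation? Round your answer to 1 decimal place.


Step 1: S = 100 * theta_v / n
Step 2: S = 100 * 0.29 / 0.43
Step 3: S = 67.4%

67.4


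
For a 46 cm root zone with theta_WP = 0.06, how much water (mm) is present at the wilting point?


Step 1: Water (mm) = theta_WP * depth * 10
Step 2: Water = 0.06 * 46 * 10
Step 3: Water = 27.6 mm

27.6


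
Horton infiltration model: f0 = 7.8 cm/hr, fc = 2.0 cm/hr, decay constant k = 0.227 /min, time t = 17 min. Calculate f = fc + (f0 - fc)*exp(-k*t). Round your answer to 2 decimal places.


Step 1: f = fc + (f0 - fc) * exp(-k * t)
Step 2: exp(-0.227 * 17) = 0.021089
Step 3: f = 2.0 + (7.8 - 2.0) * 0.021089
Step 4: f = 2.0 + 5.8 * 0.021089
Step 5: f = 2.12 cm/hr

2.12


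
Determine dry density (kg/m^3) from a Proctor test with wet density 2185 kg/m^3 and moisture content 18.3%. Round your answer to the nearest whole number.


Step 1: Dry density = wet density / (1 + w/100)
Step 2: Dry density = 2185 / (1 + 18.3/100)
Step 3: Dry density = 2185 / 1.183
Step 4: Dry density = 1847 kg/m^3

1847


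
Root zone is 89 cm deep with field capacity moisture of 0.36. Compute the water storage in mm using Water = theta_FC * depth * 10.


Step 1: Water (mm) = theta_FC * depth (cm) * 10
Step 2: Water = 0.36 * 89 * 10
Step 3: Water = 320.4 mm

320.4


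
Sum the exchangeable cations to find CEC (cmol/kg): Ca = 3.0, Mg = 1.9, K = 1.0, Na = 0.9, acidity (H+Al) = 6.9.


Step 1: CEC = Ca + Mg + K + Na + (H+Al)
Step 2: CEC = 3.0 + 1.9 + 1.0 + 0.9 + 6.9
Step 3: CEC = 13.7 cmol/kg

13.7


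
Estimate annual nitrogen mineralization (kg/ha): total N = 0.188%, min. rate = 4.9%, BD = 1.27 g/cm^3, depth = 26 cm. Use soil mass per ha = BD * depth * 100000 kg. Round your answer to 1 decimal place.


Step 1: Soil mass per ha = BD * depth * 100000 = 1.27 * 26 * 100000 = 3302000 kg
Step 2: Total N pool = soil mass * N%/100 = 3302000 * 0.188/100 = 6207.76 kg/ha
Step 3: N mineralized = N pool * rate%/100 = 6207.76 * 4.9/100 = 304.2 kg/ha/yr

304.2


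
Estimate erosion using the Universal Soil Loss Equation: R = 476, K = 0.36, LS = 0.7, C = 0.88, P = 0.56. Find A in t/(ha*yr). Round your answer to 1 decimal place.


Step 1: A = R * K * LS * C * P
Step 2: R * K = 476 * 0.36 = 171.36
Step 3: (R*K) * LS = 171.36 * 0.7 = 119.952
Step 4: * C * P = 119.952 * 0.88 * 0.56 = 59.1
Step 5: A = 59.1 t/(ha*yr)

59.1


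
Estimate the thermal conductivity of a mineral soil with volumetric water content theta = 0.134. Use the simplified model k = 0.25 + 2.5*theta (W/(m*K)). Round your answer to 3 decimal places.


Step 1: k = 0.25 + 2.5 * theta
Step 2: k = 0.25 + 2.5 * 0.134
Step 3: k = 0.25 + 0.335
Step 4: k = 0.585 W/(m*K)

0.585


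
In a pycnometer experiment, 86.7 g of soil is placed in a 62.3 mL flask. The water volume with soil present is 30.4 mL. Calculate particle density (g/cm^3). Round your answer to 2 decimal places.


Step 1: Volume of solids = flask volume - water volume with soil
Step 2: V_solids = 62.3 - 30.4 = 31.9 mL
Step 3: Particle density = mass / V_solids = 86.7 / 31.9 = 2.72 g/cm^3

2.72


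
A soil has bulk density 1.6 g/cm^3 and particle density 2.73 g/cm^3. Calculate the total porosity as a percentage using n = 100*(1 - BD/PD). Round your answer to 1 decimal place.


Step 1: Formula: n = 100 * (1 - BD / PD)
Step 2: n = 100 * (1 - 1.6 / 2.73)
Step 3: n = 100 * (1 - 0.58608)
Step 4: n = 41.4%

41.4


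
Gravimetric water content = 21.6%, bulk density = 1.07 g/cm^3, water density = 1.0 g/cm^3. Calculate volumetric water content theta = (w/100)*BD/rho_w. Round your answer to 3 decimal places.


Step 1: theta = (w / 100) * BD / rho_w
Step 2: theta = (21.6 / 100) * 1.07 / 1.0
Step 3: theta = 0.216 * 1.07
Step 4: theta = 0.231

0.231


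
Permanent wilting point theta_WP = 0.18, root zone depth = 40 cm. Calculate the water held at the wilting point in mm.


Step 1: Water (mm) = theta_WP * depth * 10
Step 2: Water = 0.18 * 40 * 10
Step 3: Water = 72.0 mm

72.0


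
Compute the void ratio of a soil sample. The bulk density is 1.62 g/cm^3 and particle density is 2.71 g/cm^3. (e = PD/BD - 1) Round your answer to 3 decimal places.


Step 1: e = PD / BD - 1
Step 2: e = 2.71 / 1.62 - 1
Step 3: e = 1.67284 - 1
Step 4: e = 0.673

0.673


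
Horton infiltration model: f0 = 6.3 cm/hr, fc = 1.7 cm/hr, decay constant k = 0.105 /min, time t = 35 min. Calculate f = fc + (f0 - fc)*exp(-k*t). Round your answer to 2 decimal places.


Step 1: f = fc + (f0 - fc) * exp(-k * t)
Step 2: exp(-0.105 * 35) = 0.025349
Step 3: f = 1.7 + (6.3 - 1.7) * 0.025349
Step 4: f = 1.7 + 4.6 * 0.025349
Step 5: f = 1.82 cm/hr

1.82


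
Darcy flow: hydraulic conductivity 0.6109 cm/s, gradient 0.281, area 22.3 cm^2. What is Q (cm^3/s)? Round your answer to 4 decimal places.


Step 1: Apply Darcy's law: Q = K * i * A
Step 2: Q = 0.6109 * 0.281 * 22.3
Step 3: Q = 3.8281 cm^3/s

3.8281


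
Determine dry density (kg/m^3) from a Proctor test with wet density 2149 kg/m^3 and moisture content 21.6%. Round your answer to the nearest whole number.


Step 1: Dry density = wet density / (1 + w/100)
Step 2: Dry density = 2149 / (1 + 21.6/100)
Step 3: Dry density = 2149 / 1.216
Step 4: Dry density = 1767 kg/m^3

1767


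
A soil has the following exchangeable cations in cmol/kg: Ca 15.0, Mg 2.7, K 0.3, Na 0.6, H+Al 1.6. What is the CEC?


Step 1: CEC = Ca + Mg + K + Na + (H+Al)
Step 2: CEC = 15.0 + 2.7 + 0.3 + 0.6 + 1.6
Step 3: CEC = 20.2 cmol/kg

20.2


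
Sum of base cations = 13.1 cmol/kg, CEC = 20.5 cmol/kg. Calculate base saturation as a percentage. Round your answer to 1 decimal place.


Step 1: BS = 100 * (sum of bases) / CEC
Step 2: BS = 100 * 13.1 / 20.5
Step 3: BS = 63.9%

63.9


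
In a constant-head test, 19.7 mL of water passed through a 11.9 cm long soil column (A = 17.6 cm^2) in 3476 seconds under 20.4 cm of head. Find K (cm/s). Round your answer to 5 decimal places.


Step 1: K = Q * L / (A * t * h)
Step 2: Numerator = 19.7 * 11.9 = 234.43
Step 3: Denominator = 17.6 * 3476 * 20.4 = 1248023.04
Step 4: K = 234.43 / 1248023.04 = 0.00019 cm/s

0.00019


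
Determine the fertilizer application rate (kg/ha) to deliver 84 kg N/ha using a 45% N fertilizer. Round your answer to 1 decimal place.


Step 1: Fertilizer rate = target N / (N content / 100)
Step 2: Rate = 84 / (45 / 100)
Step 3: Rate = 84 / 0.45
Step 4: Rate = 186.7 kg/ha

186.7


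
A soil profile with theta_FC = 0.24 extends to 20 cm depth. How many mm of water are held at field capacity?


Step 1: Water (mm) = theta_FC * depth (cm) * 10
Step 2: Water = 0.24 * 20 * 10
Step 3: Water = 48.0 mm

48.0


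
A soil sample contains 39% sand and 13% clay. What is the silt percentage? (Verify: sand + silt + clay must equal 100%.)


Step 1: sand + silt + clay = 100%
Step 2: silt = 100 - sand - clay
Step 3: silt = 100 - 39 - 13
Step 4: silt = 48%

48


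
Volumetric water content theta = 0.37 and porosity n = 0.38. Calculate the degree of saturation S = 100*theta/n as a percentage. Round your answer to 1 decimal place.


Step 1: S = 100 * theta_v / n
Step 2: S = 100 * 0.37 / 0.38
Step 3: S = 97.4%

97.4


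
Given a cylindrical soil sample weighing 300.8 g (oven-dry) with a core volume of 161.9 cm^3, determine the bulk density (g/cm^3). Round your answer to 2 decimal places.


Step 1: Identify the formula: BD = dry mass / volume
Step 2: Substitute values: BD = 300.8 / 161.9
Step 3: BD = 1.86 g/cm^3

1.86


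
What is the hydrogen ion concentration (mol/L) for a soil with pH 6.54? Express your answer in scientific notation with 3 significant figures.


Step 1: [H+] = 10^(-pH)
Step 2: [H+] = 10^(-6.54)
Step 3: [H+] = 2.88e-07 mol/L

2.88e-07


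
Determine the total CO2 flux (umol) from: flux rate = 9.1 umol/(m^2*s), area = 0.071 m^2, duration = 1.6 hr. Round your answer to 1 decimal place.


Step 1: Convert time to seconds: 1.6 hr * 3600 = 5760.0 s
Step 2: Total = flux * area * time_s
Step 3: Total = 9.1 * 0.071 * 5760.0
Step 4: Total = 3721.5 umol

3721.5


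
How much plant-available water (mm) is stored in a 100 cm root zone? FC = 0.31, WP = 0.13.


Step 1: Available water = (FC - WP) * depth * 10
Step 2: AW = (0.31 - 0.13) * 100 * 10
Step 3: AW = 0.18 * 100 * 10
Step 4: AW = 180.0 mm

180.0


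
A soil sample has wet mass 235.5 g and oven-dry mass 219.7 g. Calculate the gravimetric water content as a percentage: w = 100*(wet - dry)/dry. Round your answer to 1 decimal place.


Step 1: Water mass = wet - dry = 235.5 - 219.7 = 15.8 g
Step 2: w = 100 * water mass / dry mass
Step 3: w = 100 * 15.8 / 219.7 = 7.2%

7.2


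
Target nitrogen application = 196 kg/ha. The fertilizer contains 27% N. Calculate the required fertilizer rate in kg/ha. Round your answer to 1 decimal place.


Step 1: Fertilizer rate = target N / (N content / 100)
Step 2: Rate = 196 / (27 / 100)
Step 3: Rate = 196 / 0.27
Step 4: Rate = 725.9 kg/ha

725.9


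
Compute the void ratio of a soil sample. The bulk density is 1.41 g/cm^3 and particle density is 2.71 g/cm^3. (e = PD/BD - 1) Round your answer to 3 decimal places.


Step 1: e = PD / BD - 1
Step 2: e = 2.71 / 1.41 - 1
Step 3: e = 1.92199 - 1
Step 4: e = 0.922

0.922


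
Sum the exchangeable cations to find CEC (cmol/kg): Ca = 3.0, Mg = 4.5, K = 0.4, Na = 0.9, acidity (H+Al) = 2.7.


Step 1: CEC = Ca + Mg + K + Na + (H+Al)
Step 2: CEC = 3.0 + 4.5 + 0.4 + 0.9 + 2.7
Step 3: CEC = 11.5 cmol/kg

11.5


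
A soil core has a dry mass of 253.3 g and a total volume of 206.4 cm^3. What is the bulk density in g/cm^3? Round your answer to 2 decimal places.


Step 1: Identify the formula: BD = dry mass / volume
Step 2: Substitute values: BD = 253.3 / 206.4
Step 3: BD = 1.23 g/cm^3

1.23


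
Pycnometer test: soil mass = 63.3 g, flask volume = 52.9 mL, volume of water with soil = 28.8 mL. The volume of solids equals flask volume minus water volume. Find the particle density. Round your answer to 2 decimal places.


Step 1: Volume of solids = flask volume - water volume with soil
Step 2: V_solids = 52.9 - 28.8 = 24.1 mL
Step 3: Particle density = mass / V_solids = 63.3 / 24.1 = 2.63 g/cm^3

2.63


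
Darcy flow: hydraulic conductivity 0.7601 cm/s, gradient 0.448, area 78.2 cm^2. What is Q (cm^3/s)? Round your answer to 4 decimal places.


Step 1: Apply Darcy's law: Q = K * i * A
Step 2: Q = 0.7601 * 0.448 * 78.2
Step 3: Q = 26.629 cm^3/s

26.629


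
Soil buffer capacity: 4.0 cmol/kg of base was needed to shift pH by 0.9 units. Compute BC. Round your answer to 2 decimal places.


Step 1: BC = change in base / change in pH
Step 2: BC = 4.0 / 0.9
Step 3: BC = 4.44 cmol/(kg*pH unit)

4.44


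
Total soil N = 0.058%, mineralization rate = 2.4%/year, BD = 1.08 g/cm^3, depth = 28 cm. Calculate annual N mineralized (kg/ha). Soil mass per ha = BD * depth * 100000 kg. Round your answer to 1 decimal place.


Step 1: Soil mass per ha = BD * depth * 100000 = 1.08 * 28 * 100000 = 3024000 kg
Step 2: Total N pool = soil mass * N%/100 = 3024000 * 0.058/100 = 1753.92 kg/ha
Step 3: N mineralized = N pool * rate%/100 = 1753.92 * 2.4/100 = 42.1 kg/ha/yr

42.1


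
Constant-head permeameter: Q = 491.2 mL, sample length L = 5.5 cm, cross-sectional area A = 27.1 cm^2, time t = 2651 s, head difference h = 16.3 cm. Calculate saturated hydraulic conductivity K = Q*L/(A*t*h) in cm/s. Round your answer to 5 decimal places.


Step 1: K = Q * L / (A * t * h)
Step 2: Numerator = 491.2 * 5.5 = 2701.6
Step 3: Denominator = 27.1 * 2651 * 16.3 = 1171026.23
Step 4: K = 2701.6 / 1171026.23 = 0.00231 cm/s

0.00231


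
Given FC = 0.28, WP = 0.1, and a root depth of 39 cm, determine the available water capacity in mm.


Step 1: Available water = (FC - WP) * depth * 10
Step 2: AW = (0.28 - 0.1) * 39 * 10
Step 3: AW = 0.18 * 39 * 10
Step 4: AW = 70.2 mm

70.2


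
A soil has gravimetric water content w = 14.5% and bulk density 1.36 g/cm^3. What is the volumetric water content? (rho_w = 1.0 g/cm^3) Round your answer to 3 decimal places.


Step 1: theta = (w / 100) * BD / rho_w
Step 2: theta = (14.5 / 100) * 1.36 / 1.0
Step 3: theta = 0.145 * 1.36
Step 4: theta = 0.197

0.197


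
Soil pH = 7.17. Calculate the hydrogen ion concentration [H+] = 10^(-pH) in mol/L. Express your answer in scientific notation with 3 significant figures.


Step 1: [H+] = 10^(-pH)
Step 2: [H+] = 10^(-7.17)
Step 3: [H+] = 6.76e-08 mol/L

6.76e-08


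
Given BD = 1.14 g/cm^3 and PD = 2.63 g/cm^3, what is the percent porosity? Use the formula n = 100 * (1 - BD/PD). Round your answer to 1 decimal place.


Step 1: Formula: n = 100 * (1 - BD / PD)
Step 2: n = 100 * (1 - 1.14 / 2.63)
Step 3: n = 100 * (1 - 0.43346)
Step 4: n = 56.7%

56.7


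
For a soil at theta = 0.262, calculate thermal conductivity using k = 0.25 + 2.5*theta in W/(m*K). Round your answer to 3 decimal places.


Step 1: k = 0.25 + 2.5 * theta
Step 2: k = 0.25 + 2.5 * 0.262
Step 3: k = 0.25 + 0.655
Step 4: k = 0.905 W/(m*K)

0.905


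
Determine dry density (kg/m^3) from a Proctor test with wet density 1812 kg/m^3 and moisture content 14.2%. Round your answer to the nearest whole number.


Step 1: Dry density = wet density / (1 + w/100)
Step 2: Dry density = 1812 / (1 + 14.2/100)
Step 3: Dry density = 1812 / 1.142
Step 4: Dry density = 1587 kg/m^3

1587


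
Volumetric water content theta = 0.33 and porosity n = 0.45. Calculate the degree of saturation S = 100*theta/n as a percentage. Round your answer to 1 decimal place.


Step 1: S = 100 * theta_v / n
Step 2: S = 100 * 0.33 / 0.45
Step 3: S = 73.3%

73.3


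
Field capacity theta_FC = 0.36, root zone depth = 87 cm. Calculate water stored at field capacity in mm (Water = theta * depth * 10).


Step 1: Water (mm) = theta_FC * depth (cm) * 10
Step 2: Water = 0.36 * 87 * 10
Step 3: Water = 313.2 mm

313.2


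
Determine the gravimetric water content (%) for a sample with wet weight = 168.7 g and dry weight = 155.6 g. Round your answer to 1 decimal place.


Step 1: Water mass = wet - dry = 168.7 - 155.6 = 13.1 g
Step 2: w = 100 * water mass / dry mass
Step 3: w = 100 * 13.1 / 155.6 = 8.4%

8.4


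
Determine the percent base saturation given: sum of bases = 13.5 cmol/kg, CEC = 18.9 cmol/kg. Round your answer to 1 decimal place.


Step 1: BS = 100 * (sum of bases) / CEC
Step 2: BS = 100 * 13.5 / 18.9
Step 3: BS = 71.4%

71.4


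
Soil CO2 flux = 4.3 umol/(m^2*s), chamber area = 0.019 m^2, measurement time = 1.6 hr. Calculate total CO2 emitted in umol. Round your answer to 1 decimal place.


Step 1: Convert time to seconds: 1.6 hr * 3600 = 5760.0 s
Step 2: Total = flux * area * time_s
Step 3: Total = 4.3 * 0.019 * 5760.0
Step 4: Total = 470.6 umol

470.6


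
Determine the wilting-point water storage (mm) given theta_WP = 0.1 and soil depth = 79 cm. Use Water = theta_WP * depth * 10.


Step 1: Water (mm) = theta_WP * depth * 10
Step 2: Water = 0.1 * 79 * 10
Step 3: Water = 79.0 mm

79.0


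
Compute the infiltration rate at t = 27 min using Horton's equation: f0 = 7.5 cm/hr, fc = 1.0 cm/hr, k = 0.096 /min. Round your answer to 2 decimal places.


Step 1: f = fc + (f0 - fc) * exp(-k * t)
Step 2: exp(-0.096 * 27) = 0.07487
Step 3: f = 1.0 + (7.5 - 1.0) * 0.07487
Step 4: f = 1.0 + 6.5 * 0.07487
Step 5: f = 1.49 cm/hr

1.49


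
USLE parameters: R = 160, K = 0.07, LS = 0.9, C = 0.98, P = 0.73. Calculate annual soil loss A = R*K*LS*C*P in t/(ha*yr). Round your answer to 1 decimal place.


Step 1: A = R * K * LS * C * P
Step 2: R * K = 160 * 0.07 = 11.2
Step 3: (R*K) * LS = 11.2 * 0.9 = 10.08
Step 4: * C * P = 10.08 * 0.98 * 0.73 = 7.2
Step 5: A = 7.2 t/(ha*yr)

7.2


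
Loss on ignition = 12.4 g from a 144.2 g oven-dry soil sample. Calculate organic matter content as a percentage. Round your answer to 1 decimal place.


Step 1: OM% = 100 * LOI / sample mass
Step 2: OM = 100 * 12.4 / 144.2
Step 3: OM = 8.6%

8.6


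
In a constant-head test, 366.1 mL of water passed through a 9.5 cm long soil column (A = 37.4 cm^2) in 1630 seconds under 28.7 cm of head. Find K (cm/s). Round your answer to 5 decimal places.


Step 1: K = Q * L / (A * t * h)
Step 2: Numerator = 366.1 * 9.5 = 3477.95
Step 3: Denominator = 37.4 * 1630 * 28.7 = 1749609.4
Step 4: K = 3477.95 / 1749609.4 = 0.00199 cm/s

0.00199


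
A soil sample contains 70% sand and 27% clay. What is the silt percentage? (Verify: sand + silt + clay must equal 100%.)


Step 1: sand + silt + clay = 100%
Step 2: silt = 100 - sand - clay
Step 3: silt = 100 - 70 - 27
Step 4: silt = 3%

3


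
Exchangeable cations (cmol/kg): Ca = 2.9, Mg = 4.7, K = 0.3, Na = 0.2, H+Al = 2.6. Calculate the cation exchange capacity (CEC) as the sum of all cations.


Step 1: CEC = Ca + Mg + K + Na + (H+Al)
Step 2: CEC = 2.9 + 4.7 + 0.3 + 0.2 + 2.6
Step 3: CEC = 10.7 cmol/kg

10.7


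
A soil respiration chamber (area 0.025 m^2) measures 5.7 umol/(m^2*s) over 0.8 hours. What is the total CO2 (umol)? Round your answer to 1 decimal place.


Step 1: Convert time to seconds: 0.8 hr * 3600 = 2880.0 s
Step 2: Total = flux * area * time_s
Step 3: Total = 5.7 * 0.025 * 2880.0
Step 4: Total = 410.4 umol

410.4


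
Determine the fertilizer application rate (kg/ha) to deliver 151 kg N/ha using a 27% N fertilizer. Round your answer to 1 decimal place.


Step 1: Fertilizer rate = target N / (N content / 100)
Step 2: Rate = 151 / (27 / 100)
Step 3: Rate = 151 / 0.27
Step 4: Rate = 559.3 kg/ha

559.3


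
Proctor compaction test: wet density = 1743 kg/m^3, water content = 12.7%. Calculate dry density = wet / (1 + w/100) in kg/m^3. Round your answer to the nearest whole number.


Step 1: Dry density = wet density / (1 + w/100)
Step 2: Dry density = 1743 / (1 + 12.7/100)
Step 3: Dry density = 1743 / 1.127
Step 4: Dry density = 1547 kg/m^3

1547


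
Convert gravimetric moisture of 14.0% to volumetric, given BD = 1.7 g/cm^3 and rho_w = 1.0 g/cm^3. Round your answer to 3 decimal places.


Step 1: theta = (w / 100) * BD / rho_w
Step 2: theta = (14.0 / 100) * 1.7 / 1.0
Step 3: theta = 0.14 * 1.7
Step 4: theta = 0.238

0.238


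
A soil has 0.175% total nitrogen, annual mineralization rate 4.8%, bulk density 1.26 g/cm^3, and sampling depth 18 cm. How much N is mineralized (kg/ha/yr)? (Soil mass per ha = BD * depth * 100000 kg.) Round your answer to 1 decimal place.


Step 1: Soil mass per ha = BD * depth * 100000 = 1.26 * 18 * 100000 = 2268000 kg
Step 2: Total N pool = soil mass * N%/100 = 2268000 * 0.175/100 = 3969.0 kg/ha
Step 3: N mineralized = N pool * rate%/100 = 3969.0 * 4.8/100 = 190.5 kg/ha/yr

190.5


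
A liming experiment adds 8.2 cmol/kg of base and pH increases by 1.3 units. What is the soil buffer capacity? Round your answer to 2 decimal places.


Step 1: BC = change in base / change in pH
Step 2: BC = 8.2 / 1.3
Step 3: BC = 6.31 cmol/(kg*pH unit)

6.31


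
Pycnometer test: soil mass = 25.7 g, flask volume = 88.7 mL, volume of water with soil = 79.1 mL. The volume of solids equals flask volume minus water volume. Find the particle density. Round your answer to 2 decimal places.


Step 1: Volume of solids = flask volume - water volume with soil
Step 2: V_solids = 88.7 - 79.1 = 9.6 mL
Step 3: Particle density = mass / V_solids = 25.7 / 9.6 = 2.68 g/cm^3

2.68


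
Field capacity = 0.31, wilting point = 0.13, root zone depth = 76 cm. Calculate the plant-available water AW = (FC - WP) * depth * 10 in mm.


Step 1: Available water = (FC - WP) * depth * 10
Step 2: AW = (0.31 - 0.13) * 76 * 10
Step 3: AW = 0.18 * 76 * 10
Step 4: AW = 136.8 mm

136.8


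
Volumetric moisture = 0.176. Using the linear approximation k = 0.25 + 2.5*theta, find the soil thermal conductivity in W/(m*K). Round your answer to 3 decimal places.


Step 1: k = 0.25 + 2.5 * theta
Step 2: k = 0.25 + 2.5 * 0.176
Step 3: k = 0.25 + 0.44
Step 4: k = 0.69 W/(m*K)

0.69


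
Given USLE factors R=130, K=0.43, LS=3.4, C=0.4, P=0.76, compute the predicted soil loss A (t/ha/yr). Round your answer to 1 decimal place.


Step 1: A = R * K * LS * C * P
Step 2: R * K = 130 * 0.43 = 55.9
Step 3: (R*K) * LS = 55.9 * 3.4 = 190.06
Step 4: * C * P = 190.06 * 0.4 * 0.76 = 57.8
Step 5: A = 57.8 t/(ha*yr)

57.8


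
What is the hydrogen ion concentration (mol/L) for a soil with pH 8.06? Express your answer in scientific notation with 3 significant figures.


Step 1: [H+] = 10^(-pH)
Step 2: [H+] = 10^(-8.06)
Step 3: [H+] = 8.71e-09 mol/L

8.71e-09


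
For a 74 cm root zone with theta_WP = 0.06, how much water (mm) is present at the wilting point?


Step 1: Water (mm) = theta_WP * depth * 10
Step 2: Water = 0.06 * 74 * 10
Step 3: Water = 44.4 mm

44.4


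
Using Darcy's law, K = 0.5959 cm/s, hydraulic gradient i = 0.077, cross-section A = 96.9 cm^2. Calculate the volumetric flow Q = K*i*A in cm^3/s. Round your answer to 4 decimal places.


Step 1: Apply Darcy's law: Q = K * i * A
Step 2: Q = 0.5959 * 0.077 * 96.9
Step 3: Q = 4.4462 cm^3/s

4.4462


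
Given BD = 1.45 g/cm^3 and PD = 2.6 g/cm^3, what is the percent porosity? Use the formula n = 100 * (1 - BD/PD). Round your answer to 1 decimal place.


Step 1: Formula: n = 100 * (1 - BD / PD)
Step 2: n = 100 * (1 - 1.45 / 2.6)
Step 3: n = 100 * (1 - 0.55769)
Step 4: n = 44.2%

44.2


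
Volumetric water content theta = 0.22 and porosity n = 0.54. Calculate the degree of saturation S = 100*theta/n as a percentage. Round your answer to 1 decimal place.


Step 1: S = 100 * theta_v / n
Step 2: S = 100 * 0.22 / 0.54
Step 3: S = 40.7%

40.7


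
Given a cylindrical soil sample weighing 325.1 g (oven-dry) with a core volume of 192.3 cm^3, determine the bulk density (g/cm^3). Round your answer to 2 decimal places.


Step 1: Identify the formula: BD = dry mass / volume
Step 2: Substitute values: BD = 325.1 / 192.3
Step 3: BD = 1.69 g/cm^3

1.69


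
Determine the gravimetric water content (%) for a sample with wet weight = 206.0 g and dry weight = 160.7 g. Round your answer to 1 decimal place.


Step 1: Water mass = wet - dry = 206.0 - 160.7 = 45.3 g
Step 2: w = 100 * water mass / dry mass
Step 3: w = 100 * 45.3 / 160.7 = 28.2%

28.2


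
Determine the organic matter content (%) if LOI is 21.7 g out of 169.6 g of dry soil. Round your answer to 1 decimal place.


Step 1: OM% = 100 * LOI / sample mass
Step 2: OM = 100 * 21.7 / 169.6
Step 3: OM = 12.8%

12.8


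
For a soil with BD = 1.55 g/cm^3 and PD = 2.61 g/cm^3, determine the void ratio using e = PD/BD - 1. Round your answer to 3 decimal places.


Step 1: e = PD / BD - 1
Step 2: e = 2.61 / 1.55 - 1
Step 3: e = 1.68387 - 1
Step 4: e = 0.684

0.684


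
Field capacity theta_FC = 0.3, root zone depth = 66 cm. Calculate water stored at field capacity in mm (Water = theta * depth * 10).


Step 1: Water (mm) = theta_FC * depth (cm) * 10
Step 2: Water = 0.3 * 66 * 10
Step 3: Water = 198.0 mm

198.0


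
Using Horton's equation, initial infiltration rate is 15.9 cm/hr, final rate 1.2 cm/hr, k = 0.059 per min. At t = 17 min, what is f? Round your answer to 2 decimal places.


Step 1: f = fc + (f0 - fc) * exp(-k * t)
Step 2: exp(-0.059 * 17) = 0.366777
Step 3: f = 1.2 + (15.9 - 1.2) * 0.366777
Step 4: f = 1.2 + 14.7 * 0.366777
Step 5: f = 6.59 cm/hr

6.59


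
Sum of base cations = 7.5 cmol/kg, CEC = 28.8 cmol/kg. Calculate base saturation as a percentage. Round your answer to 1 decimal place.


Step 1: BS = 100 * (sum of bases) / CEC
Step 2: BS = 100 * 7.5 / 28.8
Step 3: BS = 26.0%

26.0


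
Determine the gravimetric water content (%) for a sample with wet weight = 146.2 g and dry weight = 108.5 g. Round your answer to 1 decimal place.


Step 1: Water mass = wet - dry = 146.2 - 108.5 = 37.7 g
Step 2: w = 100 * water mass / dry mass
Step 3: w = 100 * 37.7 / 108.5 = 34.7%

34.7


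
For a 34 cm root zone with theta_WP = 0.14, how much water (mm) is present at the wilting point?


Step 1: Water (mm) = theta_WP * depth * 10
Step 2: Water = 0.14 * 34 * 10
Step 3: Water = 47.6 mm

47.6


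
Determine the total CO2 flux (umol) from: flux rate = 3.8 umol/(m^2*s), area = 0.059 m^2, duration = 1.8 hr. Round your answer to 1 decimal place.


Step 1: Convert time to seconds: 1.8 hr * 3600 = 6480.0 s
Step 2: Total = flux * area * time_s
Step 3: Total = 3.8 * 0.059 * 6480.0
Step 4: Total = 1452.8 umol

1452.8


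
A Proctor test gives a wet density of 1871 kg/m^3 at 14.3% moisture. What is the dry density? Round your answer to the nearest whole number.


Step 1: Dry density = wet density / (1 + w/100)
Step 2: Dry density = 1871 / (1 + 14.3/100)
Step 3: Dry density = 1871 / 1.143
Step 4: Dry density = 1637 kg/m^3

1637


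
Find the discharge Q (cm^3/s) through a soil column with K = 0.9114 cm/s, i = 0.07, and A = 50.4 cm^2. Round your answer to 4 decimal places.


Step 1: Apply Darcy's law: Q = K * i * A
Step 2: Q = 0.9114 * 0.07 * 50.4
Step 3: Q = 3.2154 cm^3/s

3.2154


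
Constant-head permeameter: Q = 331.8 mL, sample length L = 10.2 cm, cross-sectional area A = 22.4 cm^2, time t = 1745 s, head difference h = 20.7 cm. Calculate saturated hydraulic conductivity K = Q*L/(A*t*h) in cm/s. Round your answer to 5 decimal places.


Step 1: K = Q * L / (A * t * h)
Step 2: Numerator = 331.8 * 10.2 = 3384.36
Step 3: Denominator = 22.4 * 1745 * 20.7 = 809121.6
Step 4: K = 3384.36 / 809121.6 = 0.00418 cm/s

0.00418


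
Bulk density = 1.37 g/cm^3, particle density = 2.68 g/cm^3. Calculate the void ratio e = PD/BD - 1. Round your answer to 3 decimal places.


Step 1: e = PD / BD - 1
Step 2: e = 2.68 / 1.37 - 1
Step 3: e = 1.9562 - 1
Step 4: e = 0.956

0.956


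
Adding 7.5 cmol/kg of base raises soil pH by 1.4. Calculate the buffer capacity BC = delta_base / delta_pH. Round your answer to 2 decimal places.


Step 1: BC = change in base / change in pH
Step 2: BC = 7.5 / 1.4
Step 3: BC = 5.36 cmol/(kg*pH unit)

5.36
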